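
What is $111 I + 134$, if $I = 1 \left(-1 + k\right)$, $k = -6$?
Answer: $-643$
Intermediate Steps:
$I = -7$ ($I = 1 \left(-1 - 6\right) = 1 \left(-7\right) = -7$)
$111 I + 134 = 111 \left(-7\right) + 134 = -777 + 134 = -643$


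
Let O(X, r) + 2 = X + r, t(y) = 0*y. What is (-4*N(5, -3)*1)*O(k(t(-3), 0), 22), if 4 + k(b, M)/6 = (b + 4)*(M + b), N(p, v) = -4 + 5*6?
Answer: 416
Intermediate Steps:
N(p, v) = 26 (N(p, v) = -4 + 30 = 26)
t(y) = 0
k(b, M) = -24 + 6*(4 + b)*(M + b) (k(b, M) = -24 + 6*((b + 4)*(M + b)) = -24 + 6*((4 + b)*(M + b)) = -24 + 6*(4 + b)*(M + b))
O(X, r) = -2 + X + r (O(X, r) = -2 + (X + r) = -2 + X + r)
(-4*N(5, -3)*1)*O(k(t(-3), 0), 22) = (-4*26*1)*(-2 + (-24 + 6*0² + 24*0 + 24*0 + 6*0*0) + 22) = (-104*1)*(-2 + (-24 + 6*0 + 0 + 0 + 0) + 22) = -104*(-2 + (-24 + 0 + 0 + 0 + 0) + 22) = -104*(-2 - 24 + 22) = -104*(-4) = 416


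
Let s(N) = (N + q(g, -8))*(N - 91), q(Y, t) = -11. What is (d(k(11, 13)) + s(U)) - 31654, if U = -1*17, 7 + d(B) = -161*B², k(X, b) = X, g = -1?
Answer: -48118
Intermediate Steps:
d(B) = -7 - 161*B²
U = -17
s(N) = (-91 + N)*(-11 + N) (s(N) = (N - 11)*(N - 91) = (-11 + N)*(-91 + N) = (-91 + N)*(-11 + N))
(d(k(11, 13)) + s(U)) - 31654 = ((-7 - 161*11²) + (1001 + (-17)² - 102*(-17))) - 31654 = ((-7 - 161*121) + (1001 + 289 + 1734)) - 31654 = ((-7 - 19481) + 3024) - 31654 = (-19488 + 3024) - 31654 = -16464 - 31654 = -48118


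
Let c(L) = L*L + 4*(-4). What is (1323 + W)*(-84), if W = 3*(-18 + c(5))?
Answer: -108864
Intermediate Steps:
c(L) = -16 + L² (c(L) = L² - 16 = -16 + L²)
W = -27 (W = 3*(-18 + (-16 + 5²)) = 3*(-18 + (-16 + 25)) = 3*(-18 + 9) = 3*(-9) = -27)
(1323 + W)*(-84) = (1323 - 27)*(-84) = 1296*(-84) = -108864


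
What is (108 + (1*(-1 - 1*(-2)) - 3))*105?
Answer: 11130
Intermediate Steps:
(108 + (1*(-1 - 1*(-2)) - 3))*105 = (108 + (1*(-1 + 2) - 3))*105 = (108 + (1*1 - 3))*105 = (108 + (1 - 3))*105 = (108 - 2)*105 = 106*105 = 11130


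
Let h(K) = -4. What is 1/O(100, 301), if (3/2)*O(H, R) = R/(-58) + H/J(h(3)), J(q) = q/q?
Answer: 29/1833 ≈ 0.015821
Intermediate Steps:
J(q) = 1
O(H, R) = -R/87 + 2*H/3 (O(H, R) = 2*(R/(-58) + H/1)/3 = 2*(R*(-1/58) + H*1)/3 = 2*(-R/58 + H)/3 = 2*(H - R/58)/3 = -R/87 + 2*H/3)
1/O(100, 301) = 1/(-1/87*301 + (⅔)*100) = 1/(-301/87 + 200/3) = 1/(1833/29) = 29/1833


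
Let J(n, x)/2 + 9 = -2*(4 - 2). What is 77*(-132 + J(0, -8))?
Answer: -12166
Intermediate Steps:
J(n, x) = -26 (J(n, x) = -18 + 2*(-2*(4 - 2)) = -18 + 2*(-2*2) = -18 + 2*(-4) = -18 - 8 = -26)
77*(-132 + J(0, -8)) = 77*(-132 - 26) = 77*(-158) = -12166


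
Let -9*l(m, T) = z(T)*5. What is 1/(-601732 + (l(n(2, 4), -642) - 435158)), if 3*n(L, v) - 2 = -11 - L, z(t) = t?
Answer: -3/3109600 ≈ -9.6475e-7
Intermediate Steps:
n(L, v) = -3 - L/3 (n(L, v) = 2/3 + (-11 - L)/3 = 2/3 + (-11/3 - L/3) = -3 - L/3)
l(m, T) = -5*T/9 (l(m, T) = -T*5/9 = -5*T/9)
1/(-601732 + (l(n(2, 4), -642) - 435158)) = 1/(-601732 + (-5/9*(-642) - 435158)) = 1/(-601732 + (1070/3 - 435158)) = 1/(-601732 - 1304404/3) = 1/(-3109600/3) = -3/3109600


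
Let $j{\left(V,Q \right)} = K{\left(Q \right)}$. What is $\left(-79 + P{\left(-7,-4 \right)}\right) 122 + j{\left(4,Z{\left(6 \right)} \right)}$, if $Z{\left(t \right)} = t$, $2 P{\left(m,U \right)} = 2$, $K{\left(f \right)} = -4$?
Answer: $-9520$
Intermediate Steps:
$P{\left(m,U \right)} = 1$ ($P{\left(m,U \right)} = \frac{1}{2} \cdot 2 = 1$)
$j{\left(V,Q \right)} = -4$
$\left(-79 + P{\left(-7,-4 \right)}\right) 122 + j{\left(4,Z{\left(6 \right)} \right)} = \left(-79 + 1\right) 122 - 4 = \left(-78\right) 122 - 4 = -9516 - 4 = -9520$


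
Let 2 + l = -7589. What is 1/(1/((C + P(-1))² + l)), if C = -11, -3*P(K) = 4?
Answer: -66950/9 ≈ -7438.9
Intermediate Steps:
l = -7591 (l = -2 - 7589 = -7591)
P(K) = -4/3 (P(K) = -⅓*4 = -4/3)
1/(1/((C + P(-1))² + l)) = 1/(1/((-11 - 4/3)² - 7591)) = 1/(1/((-37/3)² - 7591)) = 1/(1/(1369/9 - 7591)) = 1/(1/(-66950/9)) = 1/(-9/66950) = -66950/9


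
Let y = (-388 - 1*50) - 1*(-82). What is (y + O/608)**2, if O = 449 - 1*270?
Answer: 46772280361/369664 ≈ 1.2653e+5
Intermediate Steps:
O = 179 (O = 449 - 270 = 179)
y = -356 (y = (-388 - 50) + 82 = -438 + 82 = -356)
(y + O/608)**2 = (-356 + 179/608)**2 = (-216269/608)**2 = 46772280361/369664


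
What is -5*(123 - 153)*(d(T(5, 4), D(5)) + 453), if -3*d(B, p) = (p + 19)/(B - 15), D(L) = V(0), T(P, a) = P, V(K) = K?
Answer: 68045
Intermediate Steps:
D(L) = 0
d(B, p) = -(19 + p)/(3*(-15 + B)) (d(B, p) = -(p + 19)/(3*(B - 15)) = -(19 + p)/(3*(-15 + B)))
-5*(123 - 153)*(d(T(5, 4), D(5)) + 453) = -5*(123 - 153)*((-19 - 1*0)/(3*(-15 + 5)) + 453) = -(-150)*((⅓)*(-19 + 0)/(-10) + 453) = -(-150)*((⅓)*(-⅒)*(-19) + 453) = -(-150)*(19/30 + 453) = -(-150)*13609/30 = -5*(-13609) = 68045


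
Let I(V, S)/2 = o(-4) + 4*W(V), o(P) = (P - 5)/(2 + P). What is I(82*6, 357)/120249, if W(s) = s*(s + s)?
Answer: 430337/13361 ≈ 32.208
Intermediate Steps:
W(s) = 2*s² (W(s) = s*(2*s) = 2*s²)
o(P) = (-5 + P)/(2 + P)
I(V, S) = 9 + 16*V² (I(V, S) = 2*((-5 - 4)/(2 - 4) + 4*(2*V²)) = 2*(-9/(-2) + 8*V²) = 2*(-½*(-9) + 8*V²) = 2*(9/2 + 8*V²) = 9 + 16*V²)
I(82*6, 357)/120249 = (9 + 16*(82*6)²)/120249 = (9 + 16*492²)*(1/120249) = (9 + 16*242064)*(1/120249) = (9 + 3873024)*(1/120249) = 3873033*(1/120249) = 430337/13361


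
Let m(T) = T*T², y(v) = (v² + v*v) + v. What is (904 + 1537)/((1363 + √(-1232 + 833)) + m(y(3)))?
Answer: 25933184/112869775 - 2441*I*√399/112869775 ≈ 0.22976 - 0.00043199*I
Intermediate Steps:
y(v) = v + 2*v² (y(v) = (v² + v²) + v = 2*v² + v = v + 2*v²)
m(T) = T³
(904 + 1537)/((1363 + √(-1232 + 833)) + m(y(3))) = (904 + 1537)/((1363 + √(-1232 + 833)) + (3*(1 + 2*3))³) = 2441/((1363 + √(-399)) + (3*(1 + 6))³) = 2441/((1363 + I*√399) + (3*7)³) = 2441/((1363 + I*√399) + 21³) = 2441/((1363 + I*√399) + 9261) = 2441/(10624 + I*√399)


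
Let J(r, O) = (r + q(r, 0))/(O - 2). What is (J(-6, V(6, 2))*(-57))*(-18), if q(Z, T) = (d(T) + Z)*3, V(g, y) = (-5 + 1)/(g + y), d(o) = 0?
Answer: 49248/5 ≈ 9849.6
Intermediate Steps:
V(g, y) = -4/(g + y)
q(Z, T) = 3*Z (q(Z, T) = (0 + Z)*3 = Z*3 = 3*Z)
J(r, O) = 4*r/(-2 + O) (J(r, O) = (r + 3*r)/(O - 2) = (4*r)/(-2 + O) = 4*r/(-2 + O))
(J(-6, V(6, 2))*(-57))*(-18) = ((4*(-6)/(-2 - 4/(6 + 2)))*(-57))*(-18) = ((4*(-6)/(-2 - 4/8))*(-57))*(-18) = ((4*(-6)/(-2 - 4*⅛))*(-57))*(-18) = ((4*(-6)/(-2 - ½))*(-57))*(-18) = ((4*(-6)/(-5/2))*(-57))*(-18) = ((4*(-6)*(-⅖))*(-57))*(-18) = ((48/5)*(-57))*(-18) = -2736/5*(-18) = 49248/5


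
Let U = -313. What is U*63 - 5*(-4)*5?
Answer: -19619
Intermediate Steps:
U*63 - 5*(-4)*5 = -313*63 - 5*(-4)*5 = -19719 + 20*5 = -19719 + 100 = -19619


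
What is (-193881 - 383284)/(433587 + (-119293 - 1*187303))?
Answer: -577165/126991 ≈ -4.5449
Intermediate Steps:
(-193881 - 383284)/(433587 + (-119293 - 1*187303)) = -577165/(433587 + (-119293 - 187303)) = -577165/(433587 - 306596) = -577165/126991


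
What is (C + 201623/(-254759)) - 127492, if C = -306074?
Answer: -110455042217/254759 ≈ -4.3357e+5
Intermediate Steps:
(C + 201623/(-254759)) - 127492 = (-306074 + 201623/(-254759)) - 127492 = (-306074 + 201623*(-1/254759)) - 127492 = (-306074 - 201623/254759) - 127492 = -77975307789/254759 - 127492 = -110455042217/254759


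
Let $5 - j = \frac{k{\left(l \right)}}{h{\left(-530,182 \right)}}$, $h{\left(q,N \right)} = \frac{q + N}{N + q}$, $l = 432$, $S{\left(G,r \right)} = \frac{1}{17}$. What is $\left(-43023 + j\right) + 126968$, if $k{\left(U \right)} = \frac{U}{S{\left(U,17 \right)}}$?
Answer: $76606$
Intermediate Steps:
$S{\left(G,r \right)} = \frac{1}{17}$
$h{\left(q,N \right)} = 1$ ($h{\left(q,N \right)} = \frac{N + q}{N + q} = 1$)
$k{\left(U \right)} = 17 U$ ($k{\left(U \right)} = U \frac{1}{\frac{1}{17}} = U 17 = 17 U$)
$j = -7339$ ($j = 5 - \frac{17 \cdot 432}{1} = 5 - 7344 \cdot 1 = 5 - 7344 = -7339$)
$\left(-43023 + j\right) + 126968 = \left(-43023 - 7339\right) + 126968 = -50362 + 126968 = 76606$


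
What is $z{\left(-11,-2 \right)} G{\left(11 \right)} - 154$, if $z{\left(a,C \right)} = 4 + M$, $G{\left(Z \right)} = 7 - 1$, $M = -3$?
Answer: $-148$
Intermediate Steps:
$G{\left(Z \right)} = 6$ ($G{\left(Z \right)} = 7 - 1 = 6$)
$z{\left(a,C \right)} = 1$ ($z{\left(a,C \right)} = 4 - 3 = 1$)
$z{\left(-11,-2 \right)} G{\left(11 \right)} - 154 = 1 \cdot 6 - 154 = 6 - 154 = -148$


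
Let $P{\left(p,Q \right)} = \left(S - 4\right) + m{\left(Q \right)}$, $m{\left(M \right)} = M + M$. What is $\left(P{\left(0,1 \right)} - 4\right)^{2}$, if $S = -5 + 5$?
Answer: $36$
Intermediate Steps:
$S = 0$
$m{\left(M \right)} = 2 M$
$P{\left(p,Q \right)} = -4 + 2 Q$ ($P{\left(p,Q \right)} = \left(0 - 4\right) + 2 Q = -4 + 2 Q$)
$\left(P{\left(0,1 \right)} - 4\right)^{2} = \left(\left(-4 + 2 \cdot 1\right) - 4\right)^{2} = \left(\left(-4 + 2\right) - 4\right)^{2} = \left(-2 - 4\right)^{2} = \left(-6\right)^{2} = 36$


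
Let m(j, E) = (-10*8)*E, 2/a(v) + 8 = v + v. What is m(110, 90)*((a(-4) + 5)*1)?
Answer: -35100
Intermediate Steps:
a(v) = 2/(-8 + 2*v) (a(v) = 2/(-8 + (v + v)) = 2/(-8 + 2*v))
m(j, E) = -80*E
m(110, 90)*((a(-4) + 5)*1) = (-80*90)*((1/(-4 - 4) + 5)*1) = -7200*(1/(-8) + 5) = -7200*(-⅛ + 5) = -35100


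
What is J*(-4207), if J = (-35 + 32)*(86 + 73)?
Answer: 2006739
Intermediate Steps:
J = -477 (J = -3*159 = -477)
J*(-4207) = -477*(-4207) = 2006739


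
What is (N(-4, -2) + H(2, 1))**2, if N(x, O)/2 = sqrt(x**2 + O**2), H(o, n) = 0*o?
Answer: 80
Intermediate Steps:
H(o, n) = 0
N(x, O) = 2*sqrt(O**2 + x**2) (N(x, O) = 2*sqrt(x**2 + O**2) = 2*sqrt(O**2 + x**2))
(N(-4, -2) + H(2, 1))**2 = (2*sqrt((-2)**2 + (-4)**2) + 0)**2 = (2*sqrt(4 + 16) + 0)**2 = (2*sqrt(20) + 0)**2 = (2*(2*sqrt(5)) + 0)**2 = (4*sqrt(5) + 0)**2 = (4*sqrt(5))**2 = 80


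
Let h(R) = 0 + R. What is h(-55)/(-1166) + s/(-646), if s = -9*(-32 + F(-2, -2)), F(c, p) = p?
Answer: -859/2014 ≈ -0.42651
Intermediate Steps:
s = 306 (s = -9*(-32 - 2) = -9*(-34) = 306)
h(R) = R
h(-55)/(-1166) + s/(-646) = -55/(-1166) + 306/(-646) = -55*(-1/1166) + 306*(-1/646) = 5/106 - 9/19 = -859/2014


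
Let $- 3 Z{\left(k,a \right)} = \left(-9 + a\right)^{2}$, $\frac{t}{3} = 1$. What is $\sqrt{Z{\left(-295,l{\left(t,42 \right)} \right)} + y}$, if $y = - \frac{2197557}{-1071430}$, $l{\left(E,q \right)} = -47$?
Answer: $\frac{i \sqrt{10778838043550610}}{3214290} \approx 32.3 i$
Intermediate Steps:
$t = 3$ ($t = 3 \cdot 1 = 3$)
$Z{\left(k,a \right)} = - \frac{\left(-9 + a\right)^{2}}{3}$
$y = \frac{2197557}{1071430}$ ($y = \left(-2197557\right) \left(- \frac{1}{1071430}\right) = \frac{2197557}{1071430} \approx 2.0511$)
$\sqrt{Z{\left(-295,l{\left(t,42 \right)} \right)} + y} = \sqrt{- \frac{\left(-9 - 47\right)^{2}}{3} + \frac{2197557}{1071430}} = \sqrt{- \frac{\left(-56\right)^{2}}{3} + \frac{2197557}{1071430}} = \sqrt{\left(- \frac{1}{3}\right) 3136 + \frac{2197557}{1071430}} = \sqrt{- \frac{3136}{3} + \frac{2197557}{1071430}} = \sqrt{- \frac{3353411809}{3214290}} = \frac{i \sqrt{10778838043550610}}{3214290}$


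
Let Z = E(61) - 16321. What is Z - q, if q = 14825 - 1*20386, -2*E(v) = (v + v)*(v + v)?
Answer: -18202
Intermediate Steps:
E(v) = -2*v**2 (E(v) = -(v + v)*(v + v)/2 = -2*v*2*v/2 = -2*v**2)
Z = -23763 (Z = -2*61**2 - 16321 = -2*3721 - 16321 = -7442 - 16321 = -23763)
q = -5561 (q = 14825 - 20386 = -5561)
Z - q = -23763 - 1*(-5561) = -23763 + 5561 = -18202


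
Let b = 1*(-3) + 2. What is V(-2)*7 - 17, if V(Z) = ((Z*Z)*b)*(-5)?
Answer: 123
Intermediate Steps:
b = -1 (b = -3 + 2 = -1)
V(Z) = 5*Z**2 (V(Z) = ((Z*Z)*(-1))*(-5) = (Z**2*(-1))*(-5) = -Z**2*(-5) = 5*Z**2)
V(-2)*7 - 17 = (5*(-2)**2)*7 - 17 = (5*4)*7 - 17 = 20*7 - 17 = 140 - 17 = 123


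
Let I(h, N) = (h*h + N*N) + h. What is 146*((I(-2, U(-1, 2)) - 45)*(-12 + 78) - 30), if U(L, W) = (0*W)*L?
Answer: -418728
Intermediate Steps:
U(L, W) = 0 (U(L, W) = 0*L = 0)
I(h, N) = h + N² + h² (I(h, N) = (h² + N²) + h = (N² + h²) + h = h + N² + h²)
146*((I(-2, U(-1, 2)) - 45)*(-12 + 78) - 30) = 146*(((-2 + 0² + (-2)²) - 45)*(-12 + 78) - 30) = 146*(((-2 + 0 + 4) - 45)*66 - 30) = 146*((2 - 45)*66 - 30) = 146*(-43*66 - 30) = 146*(-2838 - 30) = 146*(-2868) = -418728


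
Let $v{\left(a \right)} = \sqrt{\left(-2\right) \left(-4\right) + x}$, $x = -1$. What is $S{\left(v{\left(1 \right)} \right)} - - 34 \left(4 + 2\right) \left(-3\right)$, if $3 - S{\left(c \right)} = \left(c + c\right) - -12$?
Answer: $-621 - 2 \sqrt{7} \approx -626.29$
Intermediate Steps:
$v{\left(a \right)} = \sqrt{7}$ ($v{\left(a \right)} = \sqrt{\left(-2\right) \left(-4\right) - 1} = \sqrt{8 - 1} = \sqrt{7}$)
$S{\left(c \right)} = -9 - 2 c$ ($S{\left(c \right)} = 3 - \left(\left(c + c\right) - -12\right) = 3 - \left(2 c + 12\right) = 3 - \left(12 + 2 c\right) = -9 - 2 c$)
$S{\left(v{\left(1 \right)} \right)} - - 34 \left(4 + 2\right) \left(-3\right) = \left(-9 - 2 \sqrt{7}\right) - - 34 \left(4 + 2\right) \left(-3\right) = \left(-9 - 2 \sqrt{7}\right) - - 34 \cdot 6 \left(-3\right) = \left(-9 - 2 \sqrt{7}\right) - \left(-34\right) \left(-18\right) = \left(-9 - 2 \sqrt{7}\right) - 612 = -621 - 2 \sqrt{7}$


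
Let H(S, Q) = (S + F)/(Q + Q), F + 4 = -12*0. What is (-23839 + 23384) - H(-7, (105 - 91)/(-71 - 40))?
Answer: -13961/28 ≈ -498.61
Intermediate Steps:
F = -4 (F = -4 - 12*0 = -4 + 0 = -4)
H(S, Q) = (-4 + S)/(2*Q) (H(S, Q) = (S - 4)/(Q + Q) = (-4 + S)/((2*Q)) = (-4 + S)*(1/(2*Q)) = (-4 + S)/(2*Q))
(-23839 + 23384) - H(-7, (105 - 91)/(-71 - 40)) = (-23839 + 23384) - (-4 - 7)/(2*((105 - 91)/(-71 - 40))) = -455 - (-11)/(2*(14/(-111))) = -455 - (-11)/(2*(14*(-1/111))) = -455 - (-11)/(2*(-14/111)) = -455 - (-111)*(-11)/(2*14) = -455 - 1*1221/28 = -455 - 1221/28 = -13961/28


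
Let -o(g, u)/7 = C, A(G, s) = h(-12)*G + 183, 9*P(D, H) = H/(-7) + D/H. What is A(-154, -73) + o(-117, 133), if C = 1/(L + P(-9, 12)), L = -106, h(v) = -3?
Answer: 5758503/8927 ≈ 645.07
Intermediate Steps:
P(D, H) = -H/63 + D/(9*H) (P(D, H) = (H/(-7) + D/H)/9 = (H*(-⅐) + D/H)/9 = (-H/7 + D/H)/9 = -H/63 + D/(9*H))
A(G, s) = 183 - 3*G (A(G, s) = -3*G + 183 = 183 - 3*G)
C = -84/8927 (C = 1/(-106 + (-1/63*12 + (⅑)*(-9)/12)) = 1/(-106 + (-4/21 + (⅑)*(-9)*(1/12))) = 1/(-106 + (-4/21 - 1/12)) = 1/(-106 - 23/84) = 1/(-8927/84) = -84/8927 ≈ -0.0094097)
o(g, u) = 588/8927 (o(g, u) = -7*(-84/8927) = 588/8927)
A(-154, -73) + o(-117, 133) = (183 - 3*(-154)) + 588/8927 = (183 + 462) + 588/8927 = 645 + 588/8927 = 5758503/8927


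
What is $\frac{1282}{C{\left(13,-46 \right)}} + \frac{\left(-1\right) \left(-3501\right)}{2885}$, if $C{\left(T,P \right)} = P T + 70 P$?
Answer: $\frac{4834124}{5507465} \approx 0.87774$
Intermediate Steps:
$C{\left(T,P \right)} = 70 P + P T$
$\frac{1282}{C{\left(13,-46 \right)}} + \frac{\left(-1\right) \left(-3501\right)}{2885} = \frac{1282}{\left(-46\right) \left(70 + 13\right)} + \frac{\left(-1\right) \left(-3501\right)}{2885} = \frac{1282}{\left(-46\right) 83} + 3501 \cdot \frac{1}{2885} = \frac{1282}{-3818} + \frac{3501}{2885} = 1282 \left(- \frac{1}{3818}\right) + \frac{3501}{2885} = - \frac{641}{1909} + \frac{3501}{2885} = \frac{4834124}{5507465}$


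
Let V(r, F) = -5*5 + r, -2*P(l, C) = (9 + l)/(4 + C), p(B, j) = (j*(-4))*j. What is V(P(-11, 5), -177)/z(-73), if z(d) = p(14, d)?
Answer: 56/47961 ≈ 0.0011676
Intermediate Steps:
p(B, j) = -4*j² (p(B, j) = (-4*j)*j = -4*j²)
P(l, C) = -(9 + l)/(2*(4 + C))
V(r, F) = -25 + r
z(d) = -4*d²
V(P(-11, 5), -177)/z(-73) = (-25 + (-9 - 1*(-11))/(2*(4 + 5)))/((-4*(-73)²)) = (-25 + (½)*(-9 + 11)/9)/((-4*5329)) = (-25 + (½)*(⅑)*2)/(-21316) = (-25 + ⅑)*(-1/21316) = -224/9*(-1/21316) = 56/47961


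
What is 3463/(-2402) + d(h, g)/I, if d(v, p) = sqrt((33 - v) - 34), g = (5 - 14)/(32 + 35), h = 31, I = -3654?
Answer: -3463/2402 - 2*I*sqrt(2)/1827 ≈ -1.4417 - 0.0015481*I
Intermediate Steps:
g = -9/67 ≈ -0.13433
d(v, p) = sqrt(-1 - v)
3463/(-2402) + d(h, g)/I = 3463/(-2402) + sqrt(-1 - 1*31)/(-3654) = 3463*(-1/2402) + sqrt(-1 - 31)*(-1/3654) = -3463/2402 + sqrt(-32)*(-1/3654) = -3463/2402 + (4*I*sqrt(2))*(-1/3654) = -3463/2402 - 2*I*sqrt(2)/1827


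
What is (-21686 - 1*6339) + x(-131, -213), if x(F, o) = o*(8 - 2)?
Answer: -29303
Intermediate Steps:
x(F, o) = 6*o (x(F, o) = o*6 = 6*o)
(-21686 - 1*6339) + x(-131, -213) = (-21686 - 1*6339) + 6*(-213) = (-21686 - 6339) - 1278 = -28025 - 1278 = -29303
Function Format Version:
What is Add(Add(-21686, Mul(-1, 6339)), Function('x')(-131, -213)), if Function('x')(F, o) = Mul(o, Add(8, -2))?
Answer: -29303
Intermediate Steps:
Function('x')(F, o) = Mul(6, o) (Function('x')(F, o) = Mul(o, 6) = Mul(6, o))
Add(Add(-21686, Mul(-1, 6339)), Function('x')(-131, -213)) = Add(Add(-21686, Mul(-1, 6339)), Mul(6, -213)) = Add(Add(-21686, -6339), -1278) = Add(-28025, -1278) = -29303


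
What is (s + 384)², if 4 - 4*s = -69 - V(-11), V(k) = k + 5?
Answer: 2569609/16 ≈ 1.6060e+5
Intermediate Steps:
V(k) = 5 + k
s = 67/4 (s = 1 - (-69 - (5 - 11))/4 = 1 - (-69 - 1*(-6))/4 = 1 - (-69 + 6)/4 = 1 - ¼*(-63) = 1 + 63/4 = 67/4 ≈ 16.750)
(s + 384)² = (67/4 + 384)² = (1603/4)² = 2569609/16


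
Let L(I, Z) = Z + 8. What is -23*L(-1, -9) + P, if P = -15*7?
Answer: -82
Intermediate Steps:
L(I, Z) = 8 + Z
P = -105
-23*L(-1, -9) + P = -23*(8 - 9) - 105 = -23*(-1) - 105 = 23 - 105 = -82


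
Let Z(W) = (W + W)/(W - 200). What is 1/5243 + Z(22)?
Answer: -115257/466627 ≈ -0.24700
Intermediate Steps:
Z(W) = 2*W/(-200 + W) (Z(W) = (2*W)/(-200 + W) = 2*W/(-200 + W))
1/5243 + Z(22) = 1/5243 + 2*22/(-200 + 22) = 1/5243 + 2*22/(-178) = 1/5243 + 2*22*(-1/178) = 1/5243 - 22/89 = -115257/466627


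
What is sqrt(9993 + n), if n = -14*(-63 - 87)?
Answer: sqrt(12093) ≈ 109.97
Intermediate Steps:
n = 2100 (n = -14*(-150) = 2100)
sqrt(9993 + n) = sqrt(9993 + 2100) = sqrt(12093)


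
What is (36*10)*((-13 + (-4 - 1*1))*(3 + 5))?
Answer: -51840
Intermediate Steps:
(36*10)*((-13 + (-4 - 1*1))*(3 + 5)) = 360*((-13 + (-4 - 1))*8) = 360*((-13 - 5)*8) = 360*(-18*8) = 360*(-144) = -51840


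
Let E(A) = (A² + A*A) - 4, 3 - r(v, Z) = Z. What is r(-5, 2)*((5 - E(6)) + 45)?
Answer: -18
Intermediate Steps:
r(v, Z) = 3 - Z
E(A) = -4 + 2*A² (E(A) = (A² + A²) - 4 = 2*A² - 4 = -4 + 2*A²)
r(-5, 2)*((5 - E(6)) + 45) = (3 - 1*2)*((5 - (-4 + 2*6²)) + 45) = (3 - 2)*((5 - (-4 + 2*36)) + 45) = 1*((5 - (-4 + 72)) + 45) = 1*((5 - 1*68) + 45) = 1*((5 - 68) + 45) = 1*(-63 + 45) = 1*(-18) = -18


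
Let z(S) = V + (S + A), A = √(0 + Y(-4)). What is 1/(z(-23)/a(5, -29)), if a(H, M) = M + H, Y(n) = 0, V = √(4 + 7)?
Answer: 276/259 + 12*√11/259 ≈ 1.2193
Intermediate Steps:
V = √11 ≈ 3.3166
A = 0 (A = √(0 + 0) = √0 = 0)
a(H, M) = H + M
z(S) = S + √11 (z(S) = √11 + (S + 0) = √11 + S = S + √11)
1/(z(-23)/a(5, -29)) = 1/((-23 + √11)/(5 - 29)) = 1/((-23 + √11)/(-24)) = 1/((-23 + √11)*(-1/24)) = 1/(23/24 - √11/24)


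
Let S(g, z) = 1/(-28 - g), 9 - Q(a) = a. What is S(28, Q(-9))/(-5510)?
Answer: 1/308560 ≈ 3.2409e-6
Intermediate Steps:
Q(a) = 9 - a
S(28, Q(-9))/(-5510) = -1/(28 + 28)/(-5510) = -1/56*(-1/5510) = 1/308560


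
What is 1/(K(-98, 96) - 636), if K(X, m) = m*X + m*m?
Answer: -1/828 ≈ -0.0012077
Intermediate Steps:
K(X, m) = m² + X*m (K(X, m) = X*m + m² = m² + X*m)
1/(K(-98, 96) - 636) = 1/(96*(-98 + 96) - 636) = 1/(96*(-2) - 636) = 1/(-192 - 636) = 1/(-828) = -1/828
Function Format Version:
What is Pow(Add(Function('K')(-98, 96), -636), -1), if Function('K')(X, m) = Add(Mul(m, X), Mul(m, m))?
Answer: Rational(-1, 828) ≈ -0.0012077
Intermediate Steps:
Function('K')(X, m) = Add(Pow(m, 2), Mul(X, m)) (Function('K')(X, m) = Add(Mul(X, m), Pow(m, 2)) = Add(Pow(m, 2), Mul(X, m)))
Pow(Add(Function('K')(-98, 96), -636), -1) = Pow(Add(Mul(96, Add(-98, 96)), -636), -1) = Pow(Add(Mul(96, -2), -636), -1) = Pow(Add(-192, -636), -1) = Pow(-828, -1) = Rational(-1, 828)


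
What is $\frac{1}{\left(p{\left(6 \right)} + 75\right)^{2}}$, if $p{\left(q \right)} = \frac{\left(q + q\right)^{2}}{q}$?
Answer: $\frac{1}{9801} \approx 0.00010203$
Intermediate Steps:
$p{\left(q \right)} = 4 q$ ($p{\left(q \right)} = \frac{\left(2 q\right)^{2}}{q} = \frac{4 q^{2}}{q} = 4 q$)
$\frac{1}{\left(p{\left(6 \right)} + 75\right)^{2}} = \frac{1}{\left(4 \cdot 6 + 75\right)^{2}} = \frac{1}{\left(24 + 75\right)^{2}} = \frac{1}{99^{2}} = \frac{1}{9801}$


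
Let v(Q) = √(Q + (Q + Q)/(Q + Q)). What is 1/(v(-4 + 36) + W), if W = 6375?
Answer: 2125/13546864 - √33/40640592 ≈ 0.00015672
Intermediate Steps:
v(Q) = √(1 + Q) (v(Q) = √(Q + (2*Q)/((2*Q))) = √(Q + (2*Q)*(1/(2*Q))) = √(Q + 1) = √(1 + Q))
1/(v(-4 + 36) + W) = 1/(√(1 + (-4 + 36)) + 6375) = 1/(√(1 + 32) + 6375) = 1/(√33 + 6375) = 1/(6375 + √33)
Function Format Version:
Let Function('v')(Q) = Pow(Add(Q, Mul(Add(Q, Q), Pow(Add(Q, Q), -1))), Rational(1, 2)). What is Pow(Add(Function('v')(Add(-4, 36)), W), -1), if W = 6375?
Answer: Add(Rational(2125, 13546864), Mul(Rational(-1, 40640592), Pow(33, Rational(1, 2)))) ≈ 0.00015672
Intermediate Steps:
Function('v')(Q) = Pow(Add(1, Q), Rational(1, 2)) (Function('v')(Q) = Pow(Add(Q, Mul(Mul(2, Q), Pow(Mul(2, Q), -1))), Rational(1, 2)) = Pow(Add(Q, Mul(Mul(2, Q), Mul(Rational(1, 2), Pow(Q, -1)))), Rational(1, 2)) = Pow(Add(Q, 1), Rational(1, 2)) = Pow(Add(1, Q), Rational(1, 2)))
Pow(Add(Function('v')(Add(-4, 36)), W), -1) = Pow(Add(Pow(Add(1, Add(-4, 36)), Rational(1, 2)), 6375), -1) = Pow(Add(Pow(Add(1, 32), Rational(1, 2)), 6375), -1) = Pow(Add(Pow(33, Rational(1, 2)), 6375), -1) = Pow(Add(6375, Pow(33, Rational(1, 2))), -1)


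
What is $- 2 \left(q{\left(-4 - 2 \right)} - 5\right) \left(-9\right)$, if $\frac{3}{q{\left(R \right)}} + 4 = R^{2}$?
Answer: $- \frac{1413}{16} \approx -88.313$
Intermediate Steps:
$q{\left(R \right)} = \frac{3}{-4 + R^{2}}$
$- 2 \left(q{\left(-4 - 2 \right)} - 5\right) \left(-9\right) = - 2 \left(\frac{3}{-4 + \left(-4 - 2\right)^{2}} - 5\right) \left(-9\right) = - 2 \left(\frac{3}{-4 + \left(-6\right)^{2}} - 5\right) \left(-9\right) = - 2 \left(\frac{3}{-4 + 36} - 5\right) \left(-9\right) = - 2 \left(\frac{3}{32} - 5\right) \left(-9\right) = \left(-2\right) \left(- \frac{157}{32}\right) \left(-9\right) = \frac{157}{16} \left(-9\right) = - \frac{1413}{16}$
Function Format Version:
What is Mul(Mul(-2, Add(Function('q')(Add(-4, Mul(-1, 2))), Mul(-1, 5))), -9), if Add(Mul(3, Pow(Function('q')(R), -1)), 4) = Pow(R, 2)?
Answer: Rational(-1413, 16) ≈ -88.313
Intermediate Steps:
Function('q')(R) = Mul(3, Pow(Add(-4, Pow(R, 2)), -1))
Mul(Mul(-2, Add(Function('q')(Add(-4, Mul(-1, 2))), Mul(-1, 5))), -9) = Mul(Mul(-2, Add(Mul(3, Pow(Add(-4, Pow(Add(-4, Mul(-1, 2)), 2)), -1)), Mul(-1, 5))), -9) = Mul(Mul(-2, Add(Mul(3, Pow(Add(-4, Pow(Add(-4, -2), 2)), -1)), -5)), -9) = Mul(Mul(-2, Add(Mul(3, Pow(Add(-4, Pow(-6, 2)), -1)), -5)), -9) = Mul(Mul(-2, Add(Mul(3, Pow(Add(-4, 36), -1)), -5)), -9) = Mul(Mul(-2, Add(Mul(3, Pow(32, -1)), -5)), -9) = Mul(Mul(-2, Add(Mul(3, Rational(1, 32)), -5)), -9) = Mul(Mul(-2, Add(Rational(3, 32), -5)), -9) = Mul(Mul(-2, Rational(-157, 32)), -9) = Mul(Rational(157, 16), -9) = Rational(-1413, 16)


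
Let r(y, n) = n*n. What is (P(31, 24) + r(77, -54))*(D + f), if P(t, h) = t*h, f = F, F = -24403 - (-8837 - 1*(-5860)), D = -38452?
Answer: -219153480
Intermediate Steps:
r(y, n) = n²
F = -21426 (F = -24403 - (-8837 + 5860) = -24403 - 1*(-2977) = -24403 + 2977 = -21426)
f = -21426
P(t, h) = h*t
(P(31, 24) + r(77, -54))*(D + f) = (24*31 + (-54)²)*(-38452 - 21426) = (744 + 2916)*(-59878) = 3660*(-59878) = -219153480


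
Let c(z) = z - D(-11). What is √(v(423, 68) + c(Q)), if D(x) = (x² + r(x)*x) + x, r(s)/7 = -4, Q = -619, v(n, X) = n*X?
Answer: √27727 ≈ 166.51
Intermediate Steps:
v(n, X) = X*n
r(s) = -28 (r(s) = 7*(-4) = -28)
D(x) = x² - 27*x (D(x) = (x² - 28*x) + x = x² - 27*x)
c(z) = -418 + z (c(z) = z - (-11)*(-27 - 11) = z - (-11)*(-38) = z - 1*418 = z - 418 = -418 + z)
√(v(423, 68) + c(Q)) = √(68*423 + (-418 - 619)) = √(28764 - 1037) = √27727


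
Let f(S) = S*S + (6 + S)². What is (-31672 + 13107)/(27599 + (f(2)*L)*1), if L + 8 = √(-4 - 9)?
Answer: -502276075/732033137 + 1262420*I*√13/732033137 ≈ -0.68614 + 0.0062179*I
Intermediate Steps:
L = -8 + I*√13 (L = -8 + √(-4 - 9) = -8 + √(-13) = -8 + I*√13 ≈ -8.0 + 3.6056*I)
f(S) = S² + (6 + S)²
(-31672 + 13107)/(27599 + (f(2)*L)*1) = (-31672 + 13107)/(27599 + ((2² + (6 + 2)²)*(-8 + I*√13))*1) = -18565/(27599 + ((4 + 8²)*(-8 + I*√13))*1) = -18565/(27599 + ((4 + 64)*(-8 + I*√13))*1) = -18565/(27599 + (68*(-8 + I*√13))*1) = -18565/(27599 + (-544 + 68*I*√13)*1) = -18565/(27599 + (-544 + 68*I*√13)) = -18565/(27055 + 68*I*√13)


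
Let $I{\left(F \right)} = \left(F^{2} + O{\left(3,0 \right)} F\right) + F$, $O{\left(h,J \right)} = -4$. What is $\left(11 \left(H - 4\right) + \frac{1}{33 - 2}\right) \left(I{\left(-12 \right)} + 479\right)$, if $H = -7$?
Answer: $- \frac{2471250}{31} \approx -79718.0$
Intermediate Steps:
$I{\left(F \right)} = F^{2} - 3 F$ ($I{\left(F \right)} = \left(F^{2} - 4 F\right) + F = F^{2} - 3 F$)
$\left(11 \left(H - 4\right) + \frac{1}{33 - 2}\right) \left(I{\left(-12 \right)} + 479\right) = \left(11 \left(-7 - 4\right) + \frac{1}{33 - 2}\right) \left(- 12 \left(-3 - 12\right) + 479\right) = \left(11 \left(-11\right) + \frac{1}{31}\right) \left(\left(-12\right) \left(-15\right) + 479\right) = \left(-121 + \frac{1}{31}\right) \left(180 + 479\right) = \left(- \frac{3750}{31}\right) 659 = - \frac{2471250}{31}$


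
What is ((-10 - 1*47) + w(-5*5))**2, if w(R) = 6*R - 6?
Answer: 45369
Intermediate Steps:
w(R) = -6 + 6*R
((-10 - 1*47) + w(-5*5))**2 = ((-10 - 1*47) + (-6 + 6*(-5*5)))**2 = ((-10 - 47) + (-6 + 6*(-25)))**2 = (-57 + (-6 - 150))**2 = (-57 - 156)**2 = (-213)**2 = 45369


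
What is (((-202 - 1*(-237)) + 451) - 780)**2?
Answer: 86436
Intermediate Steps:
(((-202 - 1*(-237)) + 451) - 780)**2 = (((-202 + 237) + 451) - 780)**2 = ((35 + 451) - 780)**2 = (486 - 780)**2 = (-294)**2 = 86436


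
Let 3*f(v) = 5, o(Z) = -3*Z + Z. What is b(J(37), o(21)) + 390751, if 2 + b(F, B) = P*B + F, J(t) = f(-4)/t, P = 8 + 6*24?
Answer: 42664520/111 ≈ 3.8437e+5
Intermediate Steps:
o(Z) = -2*Z
f(v) = 5/3 (f(v) = (⅓)*5 = 5/3)
P = 152 (P = 8 + 144 = 152)
J(t) = 5/(3*t)
b(F, B) = -2 + F + 152*B (b(F, B) = -2 + (152*B + F) = -2 + (F + 152*B) = -2 + F + 152*B)
b(J(37), o(21)) + 390751 = (-2 + (5/3)/37 + 152*(-2*21)) + 390751 = (-2 + (5/3)*(1/37) + 152*(-42)) + 390751 = (-2 + 5/111 - 6384) + 390751 = -708841/111 + 390751 = 42664520/111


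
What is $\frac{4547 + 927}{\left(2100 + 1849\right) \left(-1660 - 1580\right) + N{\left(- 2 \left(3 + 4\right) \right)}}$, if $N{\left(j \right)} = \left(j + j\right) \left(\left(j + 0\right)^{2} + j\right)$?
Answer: $- \frac{2737}{6399928} \approx -0.00042766$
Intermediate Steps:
$N{\left(j \right)} = 2 j \left(j + j^{2}\right)$ ($N{\left(j \right)} = 2 j \left(j^{2} + j\right) = 2 j \left(j + j^{2}\right)$)
$\frac{4547 + 927}{\left(2100 + 1849\right) \left(-1660 - 1580\right) + N{\left(- 2 \left(3 + 4\right) \right)}} = \frac{4547 + 927}{\left(2100 + 1849\right) \left(-1660 - 1580\right) + 2 \left(- 2 \left(3 + 4\right)\right)^{2} \left(1 - 2 \left(3 + 4\right)\right)} = \frac{5474}{3949 \left(-3240\right) + 2 \left(\left(-2\right) 7\right)^{2} \left(1 - 14\right)} = \frac{5474}{-12794760 + 2 \left(-14\right)^{2} \left(1 - 14\right)} = \frac{5474}{-12794760 + 2 \cdot 196 \left(-13\right)} = \frac{5474}{-12794760 - 5096} = \frac{5474}{-12799856} = 5474 \left(- \frac{1}{12799856}\right) = - \frac{2737}{6399928}$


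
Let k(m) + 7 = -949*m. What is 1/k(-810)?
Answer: 1/768683 ≈ 1.3009e-6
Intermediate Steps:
k(m) = -7 - 949*m
1/k(-810) = 1/(-7 - 949*(-810)) = 1/(-7 + 768690) = 1/768683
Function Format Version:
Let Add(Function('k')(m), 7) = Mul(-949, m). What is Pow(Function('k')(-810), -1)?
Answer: Rational(1, 768683) ≈ 1.3009e-6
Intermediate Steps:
Function('k')(m) = Add(-7, Mul(-949, m))
Pow(Function('k')(-810), -1) = Pow(Add(-7, Mul(-949, -810)), -1) = Pow(Add(-7, 768690), -1) = Pow(768683, -1) = Rational(1, 768683)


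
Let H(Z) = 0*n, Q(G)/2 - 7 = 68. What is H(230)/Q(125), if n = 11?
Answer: 0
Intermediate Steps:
Q(G) = 150 (Q(G) = 14 + 2*68 = 14 + 136 = 150)
H(Z) = 0 (H(Z) = 0*11 = 0)
H(230)/Q(125) = 0/150 = 0*(1/150) = 0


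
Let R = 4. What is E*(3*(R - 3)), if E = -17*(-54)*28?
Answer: 77112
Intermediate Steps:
E = 25704 (E = 918*28 = 25704)
E*(3*(R - 3)) = 25704*(3*(4 - 3)) = 25704*(3*1) = 25704*3 = 77112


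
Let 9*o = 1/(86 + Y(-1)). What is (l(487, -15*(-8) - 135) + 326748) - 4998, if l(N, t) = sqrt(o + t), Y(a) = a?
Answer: 321750 + I*sqrt(975290)/255 ≈ 3.2175e+5 + 3.8728*I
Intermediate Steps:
o = 1/765 (o = 1/(9*(86 - 1)) = (1/9)/85 = (1/9)*(1/85) = 1/765 ≈ 0.0013072)
l(N, t) = sqrt(1/765 + t)
(l(487, -15*(-8) - 135) + 326748) - 4998 = (sqrt(85 + 65025*(-15*(-8) - 135))/255 + 326748) - 4998 = (sqrt(85 + 65025*(120 - 135))/255 + 326748) - 4998 = (sqrt(85 + 65025*(-15))/255 + 326748) - 4998 = (sqrt(85 - 975375)/255 + 326748) - 4998 = (sqrt(-975290)/255 + 326748) - 4998 = ((I*sqrt(975290))/255 + 326748) - 4998 = (I*sqrt(975290)/255 + 326748) - 4998 = (326748 + I*sqrt(975290)/255) - 4998 = 321750 + I*sqrt(975290)/255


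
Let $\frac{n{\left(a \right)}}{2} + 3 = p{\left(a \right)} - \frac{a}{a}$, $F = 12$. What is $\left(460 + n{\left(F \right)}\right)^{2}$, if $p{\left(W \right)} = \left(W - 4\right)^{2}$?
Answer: $336400$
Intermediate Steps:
$p{\left(W \right)} = \left(-4 + W\right)^{2}$
$n{\left(a \right)} = -8 + 2 \left(-4 + a\right)^{2}$ ($n{\left(a \right)} = -6 + 2 \left(\left(-4 + a\right)^{2} - \frac{a}{a}\right) = -6 + 2 \left(\left(-4 + a\right)^{2} - 1\right) = -6 + 2 \left(-1 + \left(-4 + a\right)^{2}\right) = -6 + \left(-2 + 2 \left(-4 + a\right)^{2}\right) = -8 + 2 \left(-4 + a\right)^{2}$)
$\left(460 + n{\left(F \right)}\right)^{2} = \left(460 - \left(8 - 2 \left(-4 + 12\right)^{2}\right)\right)^{2} = \left(460 - \left(8 - 2 \cdot 8^{2}\right)\right)^{2} = \left(460 + \left(-8 + 2 \cdot 64\right)\right)^{2} = \left(460 + \left(-8 + 128\right)\right)^{2} = \left(460 + 120\right)^{2} = 580^{2} = 336400$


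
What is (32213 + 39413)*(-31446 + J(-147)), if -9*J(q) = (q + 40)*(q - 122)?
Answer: -22332771922/9 ≈ -2.4814e+9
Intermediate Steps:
J(q) = -(-122 + q)*(40 + q)/9 (J(q) = -(q + 40)*(q - 122)/9 = -(40 + q)*(-122 + q)/9 = -(-122 + q)*(40 + q)/9)
(32213 + 39413)*(-31446 + J(-147)) = (32213 + 39413)*(-31446 + (4880/9 - ⅑*(-147)² + (82/9)*(-147))) = 71626*(-31446 + (4880/9 - ⅑*21609 - 4018/3)) = 71626*(-31446 + (4880/9 - 2401 - 4018/3)) = 71626*(-31446 - 28783/9) = 71626*(-311797/9) = -22332771922/9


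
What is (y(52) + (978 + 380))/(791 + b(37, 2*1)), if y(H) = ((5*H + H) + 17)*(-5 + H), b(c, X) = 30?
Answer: 16821/821 ≈ 20.488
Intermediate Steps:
y(H) = (-5 + H)*(17 + 6*H) (y(H) = (6*H + 17)*(-5 + H) = (17 + 6*H)*(-5 + H) = (-5 + H)*(17 + 6*H))
(y(52) + (978 + 380))/(791 + b(37, 2*1)) = ((-85 - 13*52 + 6*52²) + (978 + 380))/(791 + 30) = ((-85 - 676 + 6*2704) + 1358)/821 = ((-85 - 676 + 16224) + 1358)*(1/821) = (15463 + 1358)*(1/821) = 16821*(1/821) = 16821/821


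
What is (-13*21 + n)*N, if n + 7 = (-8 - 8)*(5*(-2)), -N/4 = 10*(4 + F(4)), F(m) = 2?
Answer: 28800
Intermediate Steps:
N = -240 (N = -40*(4 + 2) = -40*6 = -4*60 = -240)
n = 153 (n = -7 + (-8 - 8)*(5*(-2)) = -7 - 16*(-10) = -7 + 160 = 153)
(-13*21 + n)*N = (-13*21 + 153)*(-240) = (-273 + 153)*(-240) = -120*(-240) = 28800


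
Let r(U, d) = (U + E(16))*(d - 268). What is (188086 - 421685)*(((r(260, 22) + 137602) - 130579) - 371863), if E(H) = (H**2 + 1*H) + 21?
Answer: 117004599922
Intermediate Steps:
E(H) = 21 + H + H**2 (E(H) = (H**2 + H) + 21 = (H + H**2) + 21 = 21 + H + H**2)
r(U, d) = (-268 + d)*(293 + U) (r(U, d) = (U + (21 + 16 + 16**2))*(d - 268) = (U + (21 + 16 + 256))*(-268 + d) = (U + 293)*(-268 + d) = (293 + U)*(-268 + d) = (-268 + d)*(293 + U))
(188086 - 421685)*(((r(260, 22) + 137602) - 130579) - 371863) = (188086 - 421685)*((((-78524 - 268*260 + 293*22 + 260*22) + 137602) - 130579) - 371863) = -233599*((((-78524 - 69680 + 6446 + 5720) + 137602) - 130579) - 371863) = -233599*(((-136038 + 137602) - 130579) - 371863) = -233599*((1564 - 130579) - 371863) = -233599*(-129015 - 371863) = -233599*(-500878) = 117004599922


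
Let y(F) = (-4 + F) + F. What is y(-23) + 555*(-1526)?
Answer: -846980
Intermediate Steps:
y(F) = -4 + 2*F
y(-23) + 555*(-1526) = (-4 + 2*(-23)) + 555*(-1526) = (-4 - 46) - 846930 = -50 - 846930 = -846980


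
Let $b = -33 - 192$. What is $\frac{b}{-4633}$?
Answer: $\frac{225}{4633} \approx 0.048565$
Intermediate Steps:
$b = -225$ ($b = -33 - 192 = -225$)
$\frac{b}{-4633} = - \frac{225}{-4633} = \left(-225\right) \left(- \frac{1}{4633}\right) = \frac{225}{4633}$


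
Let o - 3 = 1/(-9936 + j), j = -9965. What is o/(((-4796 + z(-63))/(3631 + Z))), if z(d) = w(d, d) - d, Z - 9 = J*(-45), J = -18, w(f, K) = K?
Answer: -66418475/23861299 ≈ -2.7835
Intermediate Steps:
o = 59702/19901 (o = 3 + 1/(-9936 - 9965) = 3 + 1/(-19901) = 3 - 1/19901 = 59702/19901 ≈ 3.0000)
Z = 819 (Z = 9 - 18*(-45) = 9 + 810 = 819)
z(d) = 0 (z(d) = d - d = 0)
o/(((-4796 + z(-63))/(3631 + Z))) = 59702/(19901*(((-4796 + 0)/(3631 + 819)))) = 59702/(19901*((-4796/4450))) = 59702/(19901*((-4796*1/4450))) = 59702/(19901*(-2398/2225)) = (59702/19901)*(-2225/2398) = -66418475/23861299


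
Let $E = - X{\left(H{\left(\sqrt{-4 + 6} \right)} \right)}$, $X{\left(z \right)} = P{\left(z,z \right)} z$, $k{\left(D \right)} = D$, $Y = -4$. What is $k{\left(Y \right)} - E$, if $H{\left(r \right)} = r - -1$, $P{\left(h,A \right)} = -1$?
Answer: $-5 - \sqrt{2} \approx -6.4142$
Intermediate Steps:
$H{\left(r \right)} = 1 + r$ ($H{\left(r \right)} = r + 1 = 1 + r$)
$X{\left(z \right)} = - z$
$E = 1 + \sqrt{2}$ ($E = - \left(-1\right) \left(1 + \sqrt{-4 + 6}\right) = - \left(-1\right) \left(1 + \sqrt{2}\right) = - (-1 - \sqrt{2}) = 1 + \sqrt{2} \approx 2.4142$)
$k{\left(Y \right)} - E = -4 - \left(1 + \sqrt{2}\right) = -5 - \sqrt{2}$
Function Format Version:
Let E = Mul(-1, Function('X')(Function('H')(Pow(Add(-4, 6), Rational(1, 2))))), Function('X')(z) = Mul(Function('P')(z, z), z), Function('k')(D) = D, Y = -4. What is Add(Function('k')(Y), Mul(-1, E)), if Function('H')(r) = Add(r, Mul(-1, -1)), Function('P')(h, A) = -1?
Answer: Add(-5, Mul(-1, Pow(2, Rational(1, 2)))) ≈ -6.4142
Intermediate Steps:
Function('H')(r) = Add(1, r) (Function('H')(r) = Add(r, 1) = Add(1, r))
Function('X')(z) = Mul(-1, z)
E = Add(1, Pow(2, Rational(1, 2))) (E = Mul(-1, Mul(-1, Add(1, Pow(Add(-4, 6), Rational(1, 2))))) = Mul(-1, Mul(-1, Add(1, Pow(2, Rational(1, 2))))) = Mul(-1, Add(-1, Mul(-1, Pow(2, Rational(1, 2))))) = Add(1, Pow(2, Rational(1, 2))) ≈ 2.4142)
Add(Function('k')(Y), Mul(-1, E)) = Add(-4, Mul(-1, Add(1, Pow(2, Rational(1, 2))))) = Add(-4, Add(-1, Mul(-1, Pow(2, Rational(1, 2))))) = Add(-5, Mul(-1, Pow(2, Rational(1, 2))))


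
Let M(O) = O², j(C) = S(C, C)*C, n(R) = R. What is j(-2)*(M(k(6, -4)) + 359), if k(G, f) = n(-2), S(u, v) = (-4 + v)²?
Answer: -26136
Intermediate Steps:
j(C) = C*(-4 + C)² (j(C) = (-4 + C)²*C = C*(-4 + C)²)
k(G, f) = -2
j(-2)*(M(k(6, -4)) + 359) = (-2*(-4 - 2)²)*((-2)² + 359) = (-2*(-6)²)*(4 + 359) = -2*36*363 = -72*363 = -26136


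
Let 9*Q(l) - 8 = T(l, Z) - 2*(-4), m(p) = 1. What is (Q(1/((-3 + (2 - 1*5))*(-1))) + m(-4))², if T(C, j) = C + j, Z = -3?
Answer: 17689/2916 ≈ 6.0662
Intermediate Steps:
Q(l) = 13/9 + l/9 (Q(l) = 8/9 + ((l - 3) - 2*(-4))/9 = 8/9 + ((-3 + l) + 8)/9 = 8/9 + (5 + l)/9 = 8/9 + (5/9 + l/9) = 13/9 + l/9)
(Q(1/((-3 + (2 - 1*5))*(-1))) + m(-4))² = ((13/9 + (1/((-3 + (2 - 1*5))*(-1)))/9) + 1)² = ((13/9 + (-1/(-3 + (2 - 5)))/9) + 1)² = ((13/9 + (-1/(-3 - 3))/9) + 1)² = ((13/9 + (-1/(-6))/9) + 1)² = ((13/9 + (-⅙*(-1))/9) + 1)² = ((13/9 + (⅑)*(⅙)) + 1)² = ((13/9 + 1/54) + 1)² = (79/54 + 1)² = (133/54)² = 17689/2916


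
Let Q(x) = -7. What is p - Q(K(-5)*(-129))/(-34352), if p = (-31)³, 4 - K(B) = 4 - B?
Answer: -1023380439/34352 ≈ -29791.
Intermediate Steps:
K(B) = B (K(B) = 4 - (4 - B) = 4 + (-4 + B) = B)
p = -29791
p - Q(K(-5)*(-129))/(-34352) = -29791 - (-7)/(-34352) = -29791 - (-7)*(-1)/34352 = -29791 - 1*7/34352 = -29791 - 7/34352 = -1023380439/34352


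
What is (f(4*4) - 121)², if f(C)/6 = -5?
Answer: 22801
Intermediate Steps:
f(C) = -30 (f(C) = 6*(-5) = -30)
(f(4*4) - 121)² = (-30 - 121)² = (-151)² = 22801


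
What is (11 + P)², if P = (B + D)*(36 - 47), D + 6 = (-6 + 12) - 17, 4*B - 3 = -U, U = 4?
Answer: 644809/16 ≈ 40301.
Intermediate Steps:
B = -¼ (B = ¾ + (-1*4)/4 = ¾ + (¼)*(-4) = ¾ - 1 = -¼ ≈ -0.25000)
D = -17 (D = -6 + ((-6 + 12) - 17) = -6 + (6 - 17) = -6 - 11 = -17)
P = 759/4 (P = (-¼ - 17)*(36 - 47) = -69/4*(-11) = 759/4 ≈ 189.75)
(11 + P)² = (11 + 759/4)² = (803/4)² = 644809/16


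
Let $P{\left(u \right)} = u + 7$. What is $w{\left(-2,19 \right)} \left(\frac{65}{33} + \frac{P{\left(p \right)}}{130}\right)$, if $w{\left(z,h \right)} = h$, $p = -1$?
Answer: $\frac{82156}{2145} \approx 38.301$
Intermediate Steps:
$P{\left(u \right)} = 7 + u$
$w{\left(-2,19 \right)} \left(\frac{65}{33} + \frac{P{\left(p \right)}}{130}\right) = 19 \left(\frac{65}{33} + \frac{7 - 1}{130}\right) = 19 \left(65 \cdot \frac{1}{33} + 6 \cdot \frac{1}{130}\right) = 19 \left(\frac{65}{33} + \frac{3}{65}\right) = 19 \cdot \frac{4324}{2145} = \frac{82156}{2145}$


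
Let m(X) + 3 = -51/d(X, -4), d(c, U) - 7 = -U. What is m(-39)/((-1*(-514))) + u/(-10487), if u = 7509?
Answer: -21668397/29646749 ≈ -0.73089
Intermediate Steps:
d(c, U) = 7 - U
m(X) = -84/11 (m(X) = -3 - 51/(7 - 1*(-4)) = -3 - 51/(7 + 4) = -3 - 51/11 = -84/11)
m(-39)/((-1*(-514))) + u/(-10487) = -84/(11*((-1*(-514)))) + 7509/(-10487) = -84/11/514 + 7509*(-1/10487) = -84/11*1/514 - 7509/10487 = -42/2827 - 7509/10487 = -21668397/29646749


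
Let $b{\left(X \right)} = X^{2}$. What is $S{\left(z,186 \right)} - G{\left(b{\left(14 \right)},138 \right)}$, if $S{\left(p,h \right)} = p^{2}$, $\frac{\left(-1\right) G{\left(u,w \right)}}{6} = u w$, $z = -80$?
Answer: $168688$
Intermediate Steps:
$G{\left(u,w \right)} = - 6 u w$
$S{\left(z,186 \right)} - G{\left(b{\left(14 \right)},138 \right)} = \left(-80\right)^{2} - \left(-6\right) 14^{2} \cdot 138 = 6400 - \left(-6\right) 196 \cdot 138 = 6400 - -162288 = 6400 + 162288 = 168688$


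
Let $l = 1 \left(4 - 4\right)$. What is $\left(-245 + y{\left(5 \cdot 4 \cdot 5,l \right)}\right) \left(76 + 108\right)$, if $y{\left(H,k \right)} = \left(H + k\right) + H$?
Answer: $-8280$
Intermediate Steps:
$l = 0$ ($l = 1 \cdot 0 = 0$)
$y{\left(H,k \right)} = k + 2 H$
$\left(-245 + y{\left(5 \cdot 4 \cdot 5,l \right)}\right) \left(76 + 108\right) = \left(-245 + \left(0 + 2 \cdot 5 \cdot 4 \cdot 5\right)\right) \left(76 + 108\right) = \left(-245 + \left(0 + 2 \cdot 20 \cdot 5\right)\right) 184 = \left(-245 + \left(0 + 2 \cdot 100\right)\right) 184 = \left(-245 + \left(0 + 200\right)\right) 184 = \left(-245 + 200\right) 184 = \left(-45\right) 184 = -8280$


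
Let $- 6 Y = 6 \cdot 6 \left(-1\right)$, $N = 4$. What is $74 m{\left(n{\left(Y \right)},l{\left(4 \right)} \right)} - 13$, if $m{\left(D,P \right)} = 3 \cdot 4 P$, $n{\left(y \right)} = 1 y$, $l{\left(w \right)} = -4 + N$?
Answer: $-13$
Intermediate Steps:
$l{\left(w \right)} = 0$ ($l{\left(w \right)} = -4 + 4 = 0$)
$Y = 6$ ($Y = - \frac{6 \cdot 6 \left(-1\right)}{6} = - \frac{36 \left(-1\right)}{6} = \left(- \frac{1}{6}\right) \left(-36\right) = 6$)
$n{\left(y \right)} = y$
$m{\left(D,P \right)} = 12 P$
$74 m{\left(n{\left(Y \right)},l{\left(4 \right)} \right)} - 13 = 74 \cdot 12 \cdot 0 - 13 = 74 \cdot 0 - 13 = 0 - 13 = -13$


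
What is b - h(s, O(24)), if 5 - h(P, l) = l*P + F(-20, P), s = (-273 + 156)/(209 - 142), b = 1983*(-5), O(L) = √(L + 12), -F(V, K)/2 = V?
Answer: -662662/67 ≈ -9890.5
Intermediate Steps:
F(V, K) = -2*V
O(L) = √(12 + L)
b = -9915
s = -117/67 ≈ -1.7463
h(P, l) = -35 - P*l (h(P, l) = 5 - (l*P - 2*(-20)) = 5 - (P*l + 40) = 5 - (40 + P*l) = 5 + (-40 - P*l) = -35 - P*l)
b - h(s, O(24)) = -9915 - (-35 - 1*(-117/67)*√(12 + 24)) = -9915 - (-35 - 1*(-117/67)*√36) = -9915 - (-35 - 1*(-117/67)*6) = -9915 - (-35 + 702/67) = -9915 - 1*(-1643/67) = -9915 + 1643/67 = -662662/67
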